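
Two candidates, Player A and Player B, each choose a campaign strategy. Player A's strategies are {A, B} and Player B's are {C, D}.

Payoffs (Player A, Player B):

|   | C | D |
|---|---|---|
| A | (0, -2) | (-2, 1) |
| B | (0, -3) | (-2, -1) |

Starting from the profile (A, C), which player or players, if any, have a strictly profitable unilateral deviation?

Player B

Player A at (A, C) earns 0; deviating to B yields 0 — not better.
Player B earns -2; deviating to D yields 1 — a strict improvement.
Only Player B has a strictly profitable deviation.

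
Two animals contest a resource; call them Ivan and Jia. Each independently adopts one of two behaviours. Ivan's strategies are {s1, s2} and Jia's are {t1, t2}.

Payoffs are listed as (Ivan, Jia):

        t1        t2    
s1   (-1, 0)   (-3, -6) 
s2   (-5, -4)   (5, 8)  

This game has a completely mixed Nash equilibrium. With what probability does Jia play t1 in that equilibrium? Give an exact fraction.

2/3

Let q be the probability that Jia plays t1. In a completely mixed equilibrium, Ivan must be indifferent between s1 and s2.
Ivan's expected payoff from s1 is −q − 3(1−q); from s2 it is −5q + 5(1−q).
Setting these equal: 2q − 3 = −10q + 5, so q = 2/3.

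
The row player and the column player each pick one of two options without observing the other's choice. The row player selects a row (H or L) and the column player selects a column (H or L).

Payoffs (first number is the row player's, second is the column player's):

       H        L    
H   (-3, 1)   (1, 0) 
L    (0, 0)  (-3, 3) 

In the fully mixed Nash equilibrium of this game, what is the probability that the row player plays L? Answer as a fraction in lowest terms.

1/4

Let r be the probability that the row player plays H. In a completely mixed equilibrium, the column player must be indifferent between H and L.
The column player's expected payoff from H is r; from L it is 3(1−r).
Setting these equal: r = −3r + 3, so r = 3/4.
Therefore the row player plays L with probability 1 − 3/4 = 1/4.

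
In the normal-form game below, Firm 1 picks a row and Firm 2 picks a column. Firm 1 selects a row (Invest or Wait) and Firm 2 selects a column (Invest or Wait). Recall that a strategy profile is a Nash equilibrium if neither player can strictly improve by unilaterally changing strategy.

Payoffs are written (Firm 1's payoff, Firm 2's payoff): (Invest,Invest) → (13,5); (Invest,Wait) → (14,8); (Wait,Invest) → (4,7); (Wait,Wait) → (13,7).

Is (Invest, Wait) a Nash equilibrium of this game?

At (Invest, Wait), Firm 1 earns 14; switching to Wait would give 13, so Firm 1 has no profitable deviation.
Firm 2 earns 8; switching to Invest would give 5, so Firm 2 has no profitable deviation.
Neither player can gain by a unilateral deviation, so this profile is a Nash equilibrium.

Yes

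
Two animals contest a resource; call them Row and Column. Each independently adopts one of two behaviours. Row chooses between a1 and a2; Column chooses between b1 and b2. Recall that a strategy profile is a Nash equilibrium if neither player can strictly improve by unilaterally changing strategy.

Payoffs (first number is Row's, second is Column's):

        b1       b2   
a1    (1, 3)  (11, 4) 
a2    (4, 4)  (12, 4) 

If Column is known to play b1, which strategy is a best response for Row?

a2

Against b1, Row earns 1 from a1 and 4 from a2.
So a2 is the best response.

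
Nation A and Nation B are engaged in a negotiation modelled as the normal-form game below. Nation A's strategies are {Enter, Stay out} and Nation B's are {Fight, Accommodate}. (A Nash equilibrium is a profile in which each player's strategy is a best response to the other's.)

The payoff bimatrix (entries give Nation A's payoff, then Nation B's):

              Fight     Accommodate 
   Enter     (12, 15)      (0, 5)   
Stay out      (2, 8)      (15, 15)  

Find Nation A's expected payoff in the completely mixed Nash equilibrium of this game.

36/5

First find q, the probability Nation B plays Fight, from Nation A's indifference between Enter and Stay out: 12q = 2q + 15(1−q), giving q = 3/5.
Since Nation A is indifferent in equilibrium, Nation A's expected payoff equals the payoff from either row against (3/5, 2/5). Using Enter: 12(3/5) = 36/5.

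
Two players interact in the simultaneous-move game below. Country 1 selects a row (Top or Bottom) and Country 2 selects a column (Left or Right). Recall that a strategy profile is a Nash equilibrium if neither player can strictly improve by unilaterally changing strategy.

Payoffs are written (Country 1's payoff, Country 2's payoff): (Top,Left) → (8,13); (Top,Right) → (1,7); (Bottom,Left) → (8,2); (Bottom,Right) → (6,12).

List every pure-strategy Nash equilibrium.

(Top, Left) and (Bottom, Right)

(Top, Left): Country 1 gets 8 ≥ 8 from Bottom, and Country 2 gets 13 ≥ 7 from Right — Nash equilibrium.
(Top, Right): Country 1 prefers Bottom (6 > 1); Country 2 prefers Left (13 > 7) — not an equilibrium.
(Bottom, Left): Country 2 prefers Right (12 > 2) — not an equilibrium.
(Bottom, Right): Country 1 gets 6 ≥ 1 from Top, and Country 2 gets 12 ≥ 2 from Left — Nash equilibrium.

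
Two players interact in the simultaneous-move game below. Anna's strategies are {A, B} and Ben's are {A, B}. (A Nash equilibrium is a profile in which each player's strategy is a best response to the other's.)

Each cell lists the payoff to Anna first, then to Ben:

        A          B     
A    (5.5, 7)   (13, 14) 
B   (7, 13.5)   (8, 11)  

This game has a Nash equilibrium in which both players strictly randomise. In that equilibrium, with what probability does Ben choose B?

Let c be the probability that Ben plays A. In a completely mixed equilibrium, Anna must be indifferent between A and B.
Anna's expected payoff from A is 5.5c + 13(1−c); from B it is 7c + 8(1−c).
Setting these equal: −7.5c + 13 = −c + 8, so c = 10/13.
Therefore Ben plays B with probability 1 − 10/13 = 3/13.

3/13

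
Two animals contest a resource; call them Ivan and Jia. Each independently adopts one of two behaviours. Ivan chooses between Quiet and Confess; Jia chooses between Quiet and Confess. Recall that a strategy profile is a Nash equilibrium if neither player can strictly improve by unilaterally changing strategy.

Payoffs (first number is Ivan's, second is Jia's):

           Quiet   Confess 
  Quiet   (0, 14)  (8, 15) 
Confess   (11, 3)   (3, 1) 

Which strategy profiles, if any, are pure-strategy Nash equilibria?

(Quiet, Quiet): Ivan prefers Confess (11 > 0); Jia prefers Confess (15 > 14) — not an equilibrium.
(Quiet, Confess): Ivan gets 8 ≥ 3 from Confess, and Jia gets 15 ≥ 14 from Quiet — Nash equilibrium.
(Confess, Quiet): Ivan gets 11 ≥ 0 from Quiet, and Jia gets 3 ≥ 1 from Confess — Nash equilibrium.
(Confess, Confess): Ivan prefers Quiet (8 > 3); Jia prefers Quiet (3 > 1) — not an equilibrium.

(Quiet, Confess) and (Confess, Quiet)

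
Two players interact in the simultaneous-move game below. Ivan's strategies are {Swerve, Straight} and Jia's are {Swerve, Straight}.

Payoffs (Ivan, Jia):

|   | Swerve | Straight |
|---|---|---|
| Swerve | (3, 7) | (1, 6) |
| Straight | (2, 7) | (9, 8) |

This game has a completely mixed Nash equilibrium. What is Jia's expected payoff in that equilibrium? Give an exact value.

7

First find p, the probability Ivan plays Swerve, from Jia's indifference between Swerve and Straight: 7p + 7(1−p) = 6p + 8(1−p), giving p = 1/2.
Since Jia is indifferent in equilibrium, Jia's expected payoff equals the payoff from either column against (1/2, 1/2). Using Swerve: 7(1/2) + 7(1/2) = 7.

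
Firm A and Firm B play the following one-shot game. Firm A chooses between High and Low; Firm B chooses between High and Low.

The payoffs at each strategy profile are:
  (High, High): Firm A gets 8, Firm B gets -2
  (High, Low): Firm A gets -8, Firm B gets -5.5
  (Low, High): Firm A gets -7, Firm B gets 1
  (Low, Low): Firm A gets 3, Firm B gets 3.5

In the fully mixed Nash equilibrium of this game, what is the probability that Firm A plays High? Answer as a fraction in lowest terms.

Let r be the probability that Firm A plays High. In a completely mixed equilibrium, Firm B must be indifferent between High and Low.
Firm B's expected payoff from High is −2r + (1−r); from Low it is −5.5r + 3.5(1−r).
Setting these equal: −3r + 1 = −9r + 3.5, so r = 5/12.

5/12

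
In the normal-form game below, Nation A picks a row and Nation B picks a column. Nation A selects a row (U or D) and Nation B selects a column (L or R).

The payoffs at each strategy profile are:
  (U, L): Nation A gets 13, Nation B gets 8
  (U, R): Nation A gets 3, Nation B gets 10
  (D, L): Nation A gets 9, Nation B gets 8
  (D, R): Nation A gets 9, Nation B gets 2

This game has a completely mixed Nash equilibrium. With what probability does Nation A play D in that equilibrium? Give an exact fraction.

Let r be the probability that Nation A plays U. In a completely mixed equilibrium, Nation B must be indifferent between L and R.
Nation B's expected payoff from L is 8r + 8(1−r); from R it is 10r + 2(1−r).
Setting these equal: 8 = 8r + 2, so r = 3/4.
Therefore Nation A plays D with probability 1 − 3/4 = 1/4.

1/4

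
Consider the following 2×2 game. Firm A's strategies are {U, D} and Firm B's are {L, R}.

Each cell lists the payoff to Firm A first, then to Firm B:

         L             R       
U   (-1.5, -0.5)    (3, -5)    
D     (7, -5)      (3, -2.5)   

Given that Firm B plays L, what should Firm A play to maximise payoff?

D

Against L, Firm A earns -1.5 from U and 7 from D.
So D is the best response.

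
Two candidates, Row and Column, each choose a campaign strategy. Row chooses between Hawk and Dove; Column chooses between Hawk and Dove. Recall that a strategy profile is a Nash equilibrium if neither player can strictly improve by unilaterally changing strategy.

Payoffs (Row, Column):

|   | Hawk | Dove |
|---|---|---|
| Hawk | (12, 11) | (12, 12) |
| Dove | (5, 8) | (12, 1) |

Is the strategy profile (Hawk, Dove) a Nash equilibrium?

At (Hawk, Dove), Row earns 12; switching to Dove would give 12, so Row has no profitable deviation.
Column earns 12; switching to Hawk would give 11, so Column has no profitable deviation.
Neither player can gain by a unilateral deviation, so this profile is a Nash equilibrium.

Yes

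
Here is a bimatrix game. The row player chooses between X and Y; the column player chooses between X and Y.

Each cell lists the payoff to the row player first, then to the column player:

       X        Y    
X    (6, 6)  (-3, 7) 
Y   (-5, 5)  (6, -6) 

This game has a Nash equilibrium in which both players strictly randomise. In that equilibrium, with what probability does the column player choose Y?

11/20

Let y be the probability that the column player plays X. In a completely mixed equilibrium, the row player must be indifferent between X and Y.
The row player's expected payoff from X is 6y − 3(1−y); from Y it is −5y + 6(1−y).
Setting these equal: 9y − 3 = −11y + 6, so y = 9/20.
Therefore the column player plays Y with probability 1 − 9/20 = 11/20.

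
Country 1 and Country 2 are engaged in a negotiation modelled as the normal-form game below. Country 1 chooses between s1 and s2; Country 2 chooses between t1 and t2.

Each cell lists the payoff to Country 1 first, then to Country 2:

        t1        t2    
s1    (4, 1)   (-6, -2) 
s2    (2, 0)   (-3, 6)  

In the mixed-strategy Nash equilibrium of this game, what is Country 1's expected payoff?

First find y, the probability Country 2 plays t1, from Country 1's indifference between s1 and s2: 4y − 6(1−y) = 2y − 3(1−y), giving y = 3/5.
Since Country 1 is indifferent in equilibrium, Country 1's expected payoff equals the payoff from either row against (3/5, 2/5). Using s1: 4(3/5) − 6(2/5) = 0.

0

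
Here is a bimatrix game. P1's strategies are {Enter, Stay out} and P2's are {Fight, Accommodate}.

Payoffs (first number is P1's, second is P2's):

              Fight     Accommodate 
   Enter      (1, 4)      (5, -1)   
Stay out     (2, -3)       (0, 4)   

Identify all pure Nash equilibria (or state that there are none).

(Enter, Fight): P1 prefers Stay out (2 > 1) — not an equilibrium.
(Enter, Accommodate): P2 prefers Fight (4 > -1) — not an equilibrium.
(Stay out, Fight): P2 prefers Accommodate (4 > -3) — not an equilibrium.
(Stay out, Accommodate): P1 prefers Enter (5 > 0) — not an equilibrium.

none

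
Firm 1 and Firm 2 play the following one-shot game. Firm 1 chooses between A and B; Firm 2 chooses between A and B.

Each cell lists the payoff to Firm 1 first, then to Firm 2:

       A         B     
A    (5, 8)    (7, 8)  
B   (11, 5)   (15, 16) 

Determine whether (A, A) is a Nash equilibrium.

No

At (A, A), Firm 1 earns 5; switching to B would give 11, so Firm 1 would deviate.
Firm 2 earns 8; switching to B would give 8, so Firm 2 has no profitable deviation.
Since at least one player can profitably deviate, this is not a Nash equilibrium.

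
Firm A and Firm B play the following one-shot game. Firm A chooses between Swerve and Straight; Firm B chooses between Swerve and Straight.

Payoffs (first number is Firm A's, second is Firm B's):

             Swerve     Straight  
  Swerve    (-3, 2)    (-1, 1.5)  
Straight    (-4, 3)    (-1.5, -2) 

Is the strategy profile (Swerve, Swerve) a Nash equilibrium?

Yes

At (Swerve, Swerve), Firm A earns -3; switching to Straight would give -4, so Firm A has no profitable deviation.
Firm B earns 2; switching to Straight would give 1.5, so Firm B has no profitable deviation.
Neither player can gain by a unilateral deviation, so this profile is a Nash equilibrium.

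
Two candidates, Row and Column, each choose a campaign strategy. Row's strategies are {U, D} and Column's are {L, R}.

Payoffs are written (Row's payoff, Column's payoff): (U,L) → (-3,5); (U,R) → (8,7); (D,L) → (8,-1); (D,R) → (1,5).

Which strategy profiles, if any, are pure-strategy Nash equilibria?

(U, R)

(U, L): Row prefers D (8 > -3); Column prefers R (7 > 5) — not an equilibrium.
(U, R): Row gets 8 ≥ 1 from D, and Column gets 7 ≥ 5 from L — Nash equilibrium.
(D, L): Column prefers R (5 > -1) — not an equilibrium.
(D, R): Row prefers U (8 > 1) — not an equilibrium.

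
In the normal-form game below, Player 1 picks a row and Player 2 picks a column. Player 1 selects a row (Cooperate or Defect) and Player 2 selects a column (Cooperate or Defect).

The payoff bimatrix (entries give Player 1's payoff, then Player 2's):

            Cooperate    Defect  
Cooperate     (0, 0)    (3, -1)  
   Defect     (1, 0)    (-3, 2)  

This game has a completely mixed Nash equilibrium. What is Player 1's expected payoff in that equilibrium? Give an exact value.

First find q, the probability Player 2 plays Cooperate, from Player 1's indifference between Cooperate and Defect: 3(1−q) = q − 3(1−q), giving q = 6/7.
Since Player 1 is indifferent in equilibrium, Player 1's expected payoff equals the payoff from either row against (6/7, 1/7). Using Cooperate: 3(1/7) = 3/7.

3/7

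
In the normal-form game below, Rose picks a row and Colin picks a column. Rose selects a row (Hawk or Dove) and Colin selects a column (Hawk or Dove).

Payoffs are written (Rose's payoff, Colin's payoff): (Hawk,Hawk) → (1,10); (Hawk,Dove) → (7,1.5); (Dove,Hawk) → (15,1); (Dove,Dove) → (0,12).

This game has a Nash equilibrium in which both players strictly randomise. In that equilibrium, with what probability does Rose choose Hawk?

22/39

Let x be the probability that Rose plays Hawk. In a completely mixed equilibrium, Colin must be indifferent between Hawk and Dove.
Colin's expected payoff from Hawk is 10x + (1−x); from Dove it is 1.5x + 12(1−x).
Setting these equal: 9x + 1 = −10.5x + 12, so x = 22/39.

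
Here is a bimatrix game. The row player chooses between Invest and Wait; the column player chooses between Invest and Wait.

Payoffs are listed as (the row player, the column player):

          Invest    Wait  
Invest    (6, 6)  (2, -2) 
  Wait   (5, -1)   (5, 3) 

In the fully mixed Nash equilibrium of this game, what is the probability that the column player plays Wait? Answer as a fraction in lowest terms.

1/4

Let q be the probability that the column player plays Invest. In a completely mixed equilibrium, the row player must be indifferent between Invest and Wait.
The row player's expected payoff from Invest is 6q + 2(1−q); from Wait it is 5q + 5(1−q).
Setting these equal: 4q + 2 = 5, so q = 3/4.
Therefore the column player plays Wait with probability 1 − 3/4 = 1/4.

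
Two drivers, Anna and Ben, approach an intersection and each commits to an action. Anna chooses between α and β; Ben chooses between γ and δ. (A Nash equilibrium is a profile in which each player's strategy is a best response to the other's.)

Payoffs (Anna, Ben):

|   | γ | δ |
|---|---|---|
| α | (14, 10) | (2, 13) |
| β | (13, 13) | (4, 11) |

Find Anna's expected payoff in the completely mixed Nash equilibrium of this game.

10

First find y, the probability Ben plays γ, from Anna's indifference between α and β: 14y + 2(1−y) = 13y + 4(1−y), giving y = 2/3.
Since Anna is indifferent in equilibrium, Anna's expected payoff equals the payoff from either row against (2/3, 1/3). Using α: 14(2/3) + 2(1/3) = 10.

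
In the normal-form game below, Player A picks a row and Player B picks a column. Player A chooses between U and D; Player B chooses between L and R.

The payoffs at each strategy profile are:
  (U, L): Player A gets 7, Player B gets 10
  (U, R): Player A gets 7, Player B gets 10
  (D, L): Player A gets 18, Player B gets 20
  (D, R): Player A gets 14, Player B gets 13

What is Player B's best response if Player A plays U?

either — both L and R are best responses

Against U, Player B earns 10 from L and 10 from R.
So either strategy is a best response.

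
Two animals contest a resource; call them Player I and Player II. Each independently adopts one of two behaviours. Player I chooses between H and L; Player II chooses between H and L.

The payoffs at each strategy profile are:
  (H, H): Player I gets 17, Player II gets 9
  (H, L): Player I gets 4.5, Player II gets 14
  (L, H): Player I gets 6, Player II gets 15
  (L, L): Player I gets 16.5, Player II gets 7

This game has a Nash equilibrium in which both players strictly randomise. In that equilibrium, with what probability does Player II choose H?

12/23

Let c be the probability that Player II plays H. In a completely mixed equilibrium, Player I must be indifferent between H and L.
Player I's expected payoff from H is 17c + 4.5(1−c); from L it is 6c + 16.5(1−c).
Setting these equal: 12.5c + 4.5 = −10.5c + 16.5, so c = 12/23.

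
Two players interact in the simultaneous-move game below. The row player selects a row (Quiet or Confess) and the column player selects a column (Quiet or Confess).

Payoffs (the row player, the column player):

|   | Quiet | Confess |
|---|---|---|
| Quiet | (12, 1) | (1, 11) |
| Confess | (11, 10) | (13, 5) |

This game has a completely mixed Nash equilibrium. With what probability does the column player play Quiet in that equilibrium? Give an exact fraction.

12/13

Let c be the probability that the column player plays Quiet. In a completely mixed equilibrium, the row player must be indifferent between Quiet and Confess.
The row player's expected payoff from Quiet is 12c + (1−c); from Confess it is 11c + 13(1−c).
Setting these equal: 11c + 1 = −2c + 13, so c = 12/13.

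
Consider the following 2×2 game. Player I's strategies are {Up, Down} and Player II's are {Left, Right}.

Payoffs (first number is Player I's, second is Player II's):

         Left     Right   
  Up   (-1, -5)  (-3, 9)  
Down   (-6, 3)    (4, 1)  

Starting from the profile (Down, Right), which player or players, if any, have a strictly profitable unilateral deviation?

Player II

Player I at (Down, Right) earns 4; deviating to Up yields -3 — not better.
Player II earns 1; deviating to Left yields 3 — a strict improvement.
Only Player II has a strictly profitable deviation.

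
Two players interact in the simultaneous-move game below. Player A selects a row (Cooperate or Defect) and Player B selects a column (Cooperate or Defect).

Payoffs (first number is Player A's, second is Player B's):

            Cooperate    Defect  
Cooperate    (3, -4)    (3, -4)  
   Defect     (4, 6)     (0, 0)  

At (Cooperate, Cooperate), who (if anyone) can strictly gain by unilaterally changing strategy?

Player A at (Cooperate, Cooperate) earns 3; deviating to Defect yields 4 — a strict improvement.
Player B earns -4; deviating to Defect yields -4 — not better.
Only Player A has a strictly profitable deviation.

Player A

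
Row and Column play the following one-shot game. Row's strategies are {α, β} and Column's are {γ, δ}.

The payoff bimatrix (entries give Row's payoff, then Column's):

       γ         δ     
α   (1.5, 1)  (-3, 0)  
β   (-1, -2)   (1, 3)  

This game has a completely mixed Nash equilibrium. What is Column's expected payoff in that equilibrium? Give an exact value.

1/2

First find p, the probability Row plays α, from Column's indifference between γ and δ: p − 2(1−p) = 3(1−p), giving p = 5/6.
Since Column is indifferent in equilibrium, Column's expected payoff equals the payoff from either column against (5/6, 1/6). Using γ: (5/6) − 2(1/6) = 1/2.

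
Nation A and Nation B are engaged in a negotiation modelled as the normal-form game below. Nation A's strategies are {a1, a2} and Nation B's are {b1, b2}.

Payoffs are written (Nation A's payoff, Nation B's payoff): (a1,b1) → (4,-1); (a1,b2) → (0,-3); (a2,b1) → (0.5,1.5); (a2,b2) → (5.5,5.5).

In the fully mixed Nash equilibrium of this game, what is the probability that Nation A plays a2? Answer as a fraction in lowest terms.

1/3

Let p be the probability that Nation A plays a1. In a completely mixed equilibrium, Nation B must be indifferent between b1 and b2.
Nation B's expected payoff from b1 is −p + 1.5(1−p); from b2 it is −3p + 5.5(1−p).
Setting these equal: −2.5p + 1.5 = −8.5p + 5.5, so p = 2/3.
Therefore Nation A plays a2 with probability 1 − 2/3 = 1/3.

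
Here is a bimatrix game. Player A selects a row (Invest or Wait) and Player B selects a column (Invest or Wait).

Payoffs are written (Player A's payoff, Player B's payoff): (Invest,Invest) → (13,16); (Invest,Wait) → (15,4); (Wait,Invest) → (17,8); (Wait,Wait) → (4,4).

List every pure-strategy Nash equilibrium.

(Wait, Invest)

(Invest, Invest): Player A prefers Wait (17 > 13) — not an equilibrium.
(Invest, Wait): Player B prefers Invest (16 > 4) — not an equilibrium.
(Wait, Invest): Player A gets 17 ≥ 13 from Invest, and Player B gets 8 ≥ 4 from Wait — Nash equilibrium.
(Wait, Wait): Player A prefers Invest (15 > 4); Player B prefers Invest (8 > 4) — not an equilibrium.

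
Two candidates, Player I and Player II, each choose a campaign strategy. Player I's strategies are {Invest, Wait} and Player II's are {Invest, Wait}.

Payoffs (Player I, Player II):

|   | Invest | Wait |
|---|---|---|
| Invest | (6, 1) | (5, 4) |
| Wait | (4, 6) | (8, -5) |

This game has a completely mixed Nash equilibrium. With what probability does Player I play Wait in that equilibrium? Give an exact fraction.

3/14

Let x be the probability that Player I plays Invest. In a completely mixed equilibrium, Player II must be indifferent between Invest and Wait.
Player II's expected payoff from Invest is x + 6(1−x); from Wait it is 4x − 5(1−x).
Setting these equal: −5x + 6 = 9x − 5, so x = 11/14.
Therefore Player I plays Wait with probability 1 − 11/14 = 3/14.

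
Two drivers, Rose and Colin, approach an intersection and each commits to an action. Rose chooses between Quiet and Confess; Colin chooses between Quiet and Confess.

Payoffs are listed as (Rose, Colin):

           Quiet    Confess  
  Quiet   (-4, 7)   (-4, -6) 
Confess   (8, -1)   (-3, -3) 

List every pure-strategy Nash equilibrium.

(Quiet, Quiet): Rose prefers Confess (8 > -4) — not an equilibrium.
(Quiet, Confess): Rose prefers Confess (-3 > -4); Colin prefers Quiet (7 > -6) — not an equilibrium.
(Confess, Quiet): Rose gets 8 ≥ -4 from Quiet, and Colin gets -1 ≥ -3 from Confess — Nash equilibrium.
(Confess, Confess): Colin prefers Quiet (-1 > -3) — not an equilibrium.

(Confess, Quiet)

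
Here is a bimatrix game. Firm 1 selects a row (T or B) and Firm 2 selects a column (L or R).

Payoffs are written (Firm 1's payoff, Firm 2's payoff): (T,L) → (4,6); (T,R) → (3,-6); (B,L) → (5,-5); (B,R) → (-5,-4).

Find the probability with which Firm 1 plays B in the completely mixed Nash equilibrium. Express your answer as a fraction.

12/13

Let p be the probability that Firm 1 plays T. In a completely mixed equilibrium, Firm 2 must be indifferent between L and R.
Firm 2's expected payoff from L is 6p − 5(1−p); from R it is −6p − 4(1−p).
Setting these equal: 11p − 5 = −2p − 4, so p = 1/13.
Therefore Firm 1 plays B with probability 1 − 1/13 = 12/13.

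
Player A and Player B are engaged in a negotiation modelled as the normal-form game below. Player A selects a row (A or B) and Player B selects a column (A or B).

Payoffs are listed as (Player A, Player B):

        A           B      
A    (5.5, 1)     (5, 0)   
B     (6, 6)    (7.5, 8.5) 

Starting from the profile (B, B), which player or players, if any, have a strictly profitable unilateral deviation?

Player A at (B, B) earns 7.5; deviating to A yields 5 — not better.
Player B earns 8.5; deviating to A yields 6 — not better.
Neither player can strictly improve; the profile is a Nash equilibrium.

Neither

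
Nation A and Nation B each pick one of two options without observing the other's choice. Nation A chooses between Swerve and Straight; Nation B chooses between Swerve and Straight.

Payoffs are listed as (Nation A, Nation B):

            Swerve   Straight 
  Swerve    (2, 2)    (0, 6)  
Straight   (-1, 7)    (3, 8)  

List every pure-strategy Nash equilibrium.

(Straight, Straight)

(Swerve, Swerve): Nation B prefers Straight (6 > 2) — not an equilibrium.
(Swerve, Straight): Nation A prefers Straight (3 > 0) — not an equilibrium.
(Straight, Swerve): Nation A prefers Swerve (2 > -1); Nation B prefers Straight (8 > 7) — not an equilibrium.
(Straight, Straight): Nation A gets 3 ≥ 0 from Swerve, and Nation B gets 8 ≥ 7 from Swerve — Nash equilibrium.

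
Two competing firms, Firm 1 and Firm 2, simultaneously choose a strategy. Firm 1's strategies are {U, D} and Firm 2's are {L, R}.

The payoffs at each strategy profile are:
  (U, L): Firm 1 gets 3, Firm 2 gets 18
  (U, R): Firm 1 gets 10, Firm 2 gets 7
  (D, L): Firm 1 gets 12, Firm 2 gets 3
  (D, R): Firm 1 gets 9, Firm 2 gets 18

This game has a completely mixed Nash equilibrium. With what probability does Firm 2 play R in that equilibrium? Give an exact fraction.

Let y be the probability that Firm 2 plays L. In a completely mixed equilibrium, Firm 1 must be indifferent between U and D.
Firm 1's expected payoff from U is 3y + 10(1−y); from D it is 12y + 9(1−y).
Setting these equal: −7y + 10 = 3y + 9, so y = 1/10.
Therefore Firm 2 plays R with probability 1 − 1/10 = 9/10.

9/10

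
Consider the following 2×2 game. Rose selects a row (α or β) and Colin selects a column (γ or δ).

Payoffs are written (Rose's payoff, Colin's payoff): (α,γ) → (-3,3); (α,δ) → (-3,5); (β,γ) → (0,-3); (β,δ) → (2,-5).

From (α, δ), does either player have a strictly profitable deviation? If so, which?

Rose at (α, δ) earns -3; deviating to β yields 2 — a strict improvement.
Colin earns 5; deviating to γ yields 3 — not better.
Only Rose has a strictly profitable deviation.

Rose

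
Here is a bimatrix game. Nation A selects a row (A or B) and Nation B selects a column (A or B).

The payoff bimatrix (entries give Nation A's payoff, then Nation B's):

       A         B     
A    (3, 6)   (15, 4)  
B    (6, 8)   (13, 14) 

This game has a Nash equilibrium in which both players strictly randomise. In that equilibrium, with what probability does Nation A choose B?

1/4

Let p be the probability that Nation A plays A. In a completely mixed equilibrium, Nation B must be indifferent between A and B.
Nation B's expected payoff from A is 6p + 8(1−p); from B it is 4p + 14(1−p).
Setting these equal: −2p + 8 = −10p + 14, so p = 3/4.
Therefore Nation A plays B with probability 1 − 3/4 = 1/4.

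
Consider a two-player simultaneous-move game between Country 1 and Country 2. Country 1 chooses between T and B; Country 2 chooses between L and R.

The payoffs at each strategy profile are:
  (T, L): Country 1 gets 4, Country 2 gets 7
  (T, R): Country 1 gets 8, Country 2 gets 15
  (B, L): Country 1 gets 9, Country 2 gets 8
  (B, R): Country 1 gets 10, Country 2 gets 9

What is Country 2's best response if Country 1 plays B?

Against B, Country 2 earns 8 from L and 9 from R.
So R is the best response.

R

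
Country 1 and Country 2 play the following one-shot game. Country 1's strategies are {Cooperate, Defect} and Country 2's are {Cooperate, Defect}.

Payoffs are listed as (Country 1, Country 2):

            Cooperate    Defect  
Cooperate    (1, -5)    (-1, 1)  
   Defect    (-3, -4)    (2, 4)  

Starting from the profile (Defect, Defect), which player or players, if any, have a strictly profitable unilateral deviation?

Neither

Country 1 at (Defect, Defect) earns 2; deviating to Cooperate yields -1 — not better.
Country 2 earns 4; deviating to Cooperate yields -4 — not better.
Neither player can strictly improve; the profile is a Nash equilibrium.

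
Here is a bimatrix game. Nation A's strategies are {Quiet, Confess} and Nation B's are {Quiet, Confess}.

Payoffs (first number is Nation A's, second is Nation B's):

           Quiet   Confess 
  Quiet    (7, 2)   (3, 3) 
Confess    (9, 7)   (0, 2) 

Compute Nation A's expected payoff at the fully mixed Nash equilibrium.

First find q, the probability Nation B plays Quiet, from Nation A's indifference between Quiet and Confess: 7q + 3(1−q) = 9q, giving q = 3/5.
Since Nation A is indifferent in equilibrium, Nation A's expected payoff equals the payoff from either row against (3/5, 2/5). Using Quiet: 7(3/5) + 3(2/5) = 27/5.

27/5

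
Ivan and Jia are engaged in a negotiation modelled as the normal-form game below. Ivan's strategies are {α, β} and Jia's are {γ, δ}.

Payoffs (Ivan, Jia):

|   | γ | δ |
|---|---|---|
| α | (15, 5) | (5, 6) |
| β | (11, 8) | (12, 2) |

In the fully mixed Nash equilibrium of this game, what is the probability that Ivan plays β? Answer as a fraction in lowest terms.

1/7

Let p be the probability that Ivan plays α. In a completely mixed equilibrium, Jia must be indifferent between γ and δ.
Jia's expected payoff from γ is 5p + 8(1−p); from δ it is 6p + 2(1−p).
Setting these equal: −3p + 8 = 4p + 2, so p = 6/7.
Therefore Ivan plays β with probability 1 − 6/7 = 1/7.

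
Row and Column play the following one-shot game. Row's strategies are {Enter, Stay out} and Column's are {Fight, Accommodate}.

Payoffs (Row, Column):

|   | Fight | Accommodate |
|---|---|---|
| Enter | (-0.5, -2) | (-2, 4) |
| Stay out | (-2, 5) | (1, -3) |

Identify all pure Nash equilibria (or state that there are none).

(Enter, Fight): Column prefers Accommodate (4 > -2) — not an equilibrium.
(Enter, Accommodate): Row prefers Stay out (1 > -2) — not an equilibrium.
(Stay out, Fight): Row prefers Enter (-0.5 > -2) — not an equilibrium.
(Stay out, Accommodate): Column prefers Fight (5 > -3) — not an equilibrium.

none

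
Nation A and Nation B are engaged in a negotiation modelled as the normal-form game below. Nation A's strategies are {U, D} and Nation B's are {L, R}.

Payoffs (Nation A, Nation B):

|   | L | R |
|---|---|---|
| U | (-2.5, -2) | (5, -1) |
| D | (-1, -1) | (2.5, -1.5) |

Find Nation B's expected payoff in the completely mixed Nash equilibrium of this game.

-4/3

First find p, the probability Nation A plays U, from Nation B's indifference between L and R: −2p − (1−p) = −p − 1.5(1−p), giving p = 1/3.
Since Nation B is indifferent in equilibrium, Nation B's expected payoff equals the payoff from either column against (1/3, 2/3). Using L: −2(1/3) − (2/3) = -4/3.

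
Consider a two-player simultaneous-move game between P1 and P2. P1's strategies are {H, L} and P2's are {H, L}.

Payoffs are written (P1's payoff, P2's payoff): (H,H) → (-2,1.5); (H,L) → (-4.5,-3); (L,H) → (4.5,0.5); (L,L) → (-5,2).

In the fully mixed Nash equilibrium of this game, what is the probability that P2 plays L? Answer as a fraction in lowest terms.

13/14

Let y be the probability that P2 plays H. In a completely mixed equilibrium, P1 must be indifferent between H and L.
P1's expected payoff from H is −2y − 4.5(1−y); from L it is 4.5y − 5(1−y).
Setting these equal: 2.5y − 4.5 = 9.5y − 5, so y = 1/14.
Therefore P2 plays L with probability 1 − 1/14 = 13/14.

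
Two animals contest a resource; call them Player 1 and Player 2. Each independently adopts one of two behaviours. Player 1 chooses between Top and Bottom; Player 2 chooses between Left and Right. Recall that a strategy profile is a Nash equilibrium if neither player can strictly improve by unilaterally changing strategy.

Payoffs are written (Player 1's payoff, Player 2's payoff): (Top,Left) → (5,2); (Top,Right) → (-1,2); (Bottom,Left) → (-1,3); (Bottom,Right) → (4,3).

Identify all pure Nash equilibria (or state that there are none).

(Top, Left): Player 1 gets 5 ≥ -1 from Bottom, and Player 2 gets 2 ≥ 2 from Right — Nash equilibrium.
(Top, Right): Player 1 prefers Bottom (4 > -1) — not an equilibrium.
(Bottom, Left): Player 1 prefers Top (5 > -1) — not an equilibrium.
(Bottom, Right): Player 1 gets 4 ≥ -1 from Top, and Player 2 gets 3 ≥ 3 from Left — Nash equilibrium.

(Top, Left) and (Bottom, Right)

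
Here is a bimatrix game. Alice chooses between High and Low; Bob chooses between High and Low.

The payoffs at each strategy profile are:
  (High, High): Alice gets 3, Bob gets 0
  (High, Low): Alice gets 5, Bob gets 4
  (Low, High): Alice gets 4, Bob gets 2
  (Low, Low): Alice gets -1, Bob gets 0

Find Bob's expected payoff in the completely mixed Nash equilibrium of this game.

First find p, the probability Alice plays High, from Bob's indifference between High and Low: 2(1−p) = 4p, giving p = 1/3.
Since Bob is indifferent in equilibrium, Bob's expected payoff equals the payoff from either column against (1/3, 2/3). Using High: 2(2/3) = 4/3.

4/3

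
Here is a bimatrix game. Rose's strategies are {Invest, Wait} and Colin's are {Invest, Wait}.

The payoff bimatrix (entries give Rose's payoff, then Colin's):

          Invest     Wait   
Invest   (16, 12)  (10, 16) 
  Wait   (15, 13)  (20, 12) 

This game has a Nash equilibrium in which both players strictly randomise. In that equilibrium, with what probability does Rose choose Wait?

4/5

Let r be the probability that Rose plays Invest. In a completely mixed equilibrium, Colin must be indifferent between Invest and Wait.
Colin's expected payoff from Invest is 12r + 13(1−r); from Wait it is 16r + 12(1−r).
Setting these equal: −r + 13 = 4r + 12, so r = 1/5.
Therefore Rose plays Wait with probability 1 − 1/5 = 4/5.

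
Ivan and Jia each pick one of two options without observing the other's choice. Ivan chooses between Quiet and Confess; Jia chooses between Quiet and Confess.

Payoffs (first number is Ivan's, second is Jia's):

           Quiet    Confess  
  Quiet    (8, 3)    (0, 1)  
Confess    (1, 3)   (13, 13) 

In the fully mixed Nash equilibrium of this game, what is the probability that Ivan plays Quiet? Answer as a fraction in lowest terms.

5/6

Let p be the probability that Ivan plays Quiet. In a completely mixed equilibrium, Jia must be indifferent between Quiet and Confess.
Jia's expected payoff from Quiet is 3p + 3(1−p); from Confess it is p + 13(1−p).
Setting these equal: 3 = −12p + 13, so p = 5/6.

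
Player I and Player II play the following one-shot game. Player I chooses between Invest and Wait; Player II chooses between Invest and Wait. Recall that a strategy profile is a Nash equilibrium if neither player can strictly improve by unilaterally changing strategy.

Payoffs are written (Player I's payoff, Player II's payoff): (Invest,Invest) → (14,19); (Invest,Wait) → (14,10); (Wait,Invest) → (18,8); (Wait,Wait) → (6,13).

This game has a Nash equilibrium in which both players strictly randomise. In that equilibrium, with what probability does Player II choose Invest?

Let q be the probability that Player II plays Invest. In a completely mixed equilibrium, Player I must be indifferent between Invest and Wait.
Player I's expected payoff from Invest is 14q + 14(1−q); from Wait it is 18q + 6(1−q).
Setting these equal: 14 = 12q + 6, so q = 2/3.

2/3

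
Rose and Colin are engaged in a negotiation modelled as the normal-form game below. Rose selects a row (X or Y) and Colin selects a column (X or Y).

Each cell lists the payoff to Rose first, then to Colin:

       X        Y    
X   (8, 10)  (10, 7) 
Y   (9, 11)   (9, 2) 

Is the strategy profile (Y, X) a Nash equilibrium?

At (Y, X), Rose earns 9; switching to X would give 8, so Rose has no profitable deviation.
Colin earns 11; switching to Y would give 2, so Colin has no profitable deviation.
Neither player can gain by a unilateral deviation, so this profile is a Nash equilibrium.

Yes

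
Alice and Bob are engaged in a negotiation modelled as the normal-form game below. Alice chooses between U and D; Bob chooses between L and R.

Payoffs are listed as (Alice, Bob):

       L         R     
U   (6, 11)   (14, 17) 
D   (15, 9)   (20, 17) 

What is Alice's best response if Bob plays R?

D

Against R, Alice earns 14 from U and 20 from D.
So D is the best response.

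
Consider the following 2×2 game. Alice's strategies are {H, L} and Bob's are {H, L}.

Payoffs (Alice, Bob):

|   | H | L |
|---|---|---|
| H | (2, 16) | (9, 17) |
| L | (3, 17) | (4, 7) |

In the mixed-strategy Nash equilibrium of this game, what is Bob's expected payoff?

177/11

First find x, the probability Alice plays H, from Bob's indifference between H and L: 16x + 17(1−x) = 17x + 7(1−x), giving x = 10/11.
Since Bob is indifferent in equilibrium, Bob's expected payoff equals the payoff from either column against (10/11, 1/11). Using H: 16(10/11) + 17(1/11) = 177/11.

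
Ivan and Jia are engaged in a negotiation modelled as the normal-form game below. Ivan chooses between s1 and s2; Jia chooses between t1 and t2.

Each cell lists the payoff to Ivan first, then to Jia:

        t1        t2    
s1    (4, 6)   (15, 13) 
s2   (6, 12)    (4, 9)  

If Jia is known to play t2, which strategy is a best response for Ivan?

Against t2, Ivan earns 15 from s1 and 4 from s2.
So s1 is the best response.

s1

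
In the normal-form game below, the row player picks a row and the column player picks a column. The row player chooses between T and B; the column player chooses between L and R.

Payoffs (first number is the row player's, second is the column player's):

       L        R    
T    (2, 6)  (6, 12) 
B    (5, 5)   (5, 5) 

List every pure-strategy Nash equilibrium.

(T, R) and (B, L)

(T, L): the row player prefers B (5 > 2); the column player prefers R (12 > 6) — not an equilibrium.
(T, R): the row player gets 6 ≥ 5 from B, and the column player gets 12 ≥ 6 from L — Nash equilibrium.
(B, L): the row player gets 5 ≥ 2 from T, and the column player gets 5 ≥ 5 from R — Nash equilibrium.
(B, R): the row player prefers T (6 > 5) — not an equilibrium.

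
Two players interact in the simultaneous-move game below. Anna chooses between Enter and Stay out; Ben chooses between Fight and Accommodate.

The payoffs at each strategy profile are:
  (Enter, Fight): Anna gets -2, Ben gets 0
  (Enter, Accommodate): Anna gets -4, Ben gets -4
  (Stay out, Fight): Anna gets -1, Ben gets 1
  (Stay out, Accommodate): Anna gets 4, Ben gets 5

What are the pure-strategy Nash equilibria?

(Enter, Fight): Anna prefers Stay out (-1 > -2) — not an equilibrium.
(Enter, Accommodate): Anna prefers Stay out (4 > -4); Ben prefers Fight (0 > -4) — not an equilibrium.
(Stay out, Fight): Ben prefers Accommodate (5 > 1) — not an equilibrium.
(Stay out, Accommodate): Anna gets 4 ≥ -4 from Enter, and Ben gets 5 ≥ 1 from Fight — Nash equilibrium.

(Stay out, Accommodate)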